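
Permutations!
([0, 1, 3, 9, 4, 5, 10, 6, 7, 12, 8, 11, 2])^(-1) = [0, 1, 12, 2, 4, 5, 7, 8, 10, 3, 6, 11, 9]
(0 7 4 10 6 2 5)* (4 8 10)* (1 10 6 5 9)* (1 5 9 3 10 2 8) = (0 7 1 2 3 10 9 5)(6 8) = [7, 2, 3, 10, 4, 0, 8, 1, 6, 5, 9]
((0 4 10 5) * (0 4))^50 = ((4 10 5))^50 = (4 5 10)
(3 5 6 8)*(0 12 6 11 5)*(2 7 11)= (0 12 6 8 3)(2 7 11 5)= [12, 1, 7, 0, 4, 2, 8, 11, 3, 9, 10, 5, 6]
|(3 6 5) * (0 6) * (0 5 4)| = |(0 6 4)(3 5)| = 6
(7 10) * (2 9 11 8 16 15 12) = (2 9 11 8 16 15 12)(7 10) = [0, 1, 9, 3, 4, 5, 6, 10, 16, 11, 7, 8, 2, 13, 14, 12, 15]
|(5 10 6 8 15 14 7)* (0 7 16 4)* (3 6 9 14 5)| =12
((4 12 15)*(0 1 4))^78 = ((0 1 4 12 15))^78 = (0 12 1 15 4)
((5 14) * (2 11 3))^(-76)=(14)(2 3 11)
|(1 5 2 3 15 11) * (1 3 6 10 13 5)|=15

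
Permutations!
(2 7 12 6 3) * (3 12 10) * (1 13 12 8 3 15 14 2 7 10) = (1 13 12 6 8 3 7)(2 10 15 14) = [0, 13, 10, 7, 4, 5, 8, 1, 3, 9, 15, 11, 6, 12, 2, 14]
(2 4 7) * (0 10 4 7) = (0 10 4)(2 7) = [10, 1, 7, 3, 0, 5, 6, 2, 8, 9, 4]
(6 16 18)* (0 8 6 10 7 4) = [8, 1, 2, 3, 0, 5, 16, 4, 6, 9, 7, 11, 12, 13, 14, 15, 18, 17, 10] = (0 8 6 16 18 10 7 4)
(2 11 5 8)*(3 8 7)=[0, 1, 11, 8, 4, 7, 6, 3, 2, 9, 10, 5]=(2 11 5 7 3 8)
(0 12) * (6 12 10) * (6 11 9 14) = (0 10 11 9 14 6 12) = [10, 1, 2, 3, 4, 5, 12, 7, 8, 14, 11, 9, 0, 13, 6]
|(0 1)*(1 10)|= 3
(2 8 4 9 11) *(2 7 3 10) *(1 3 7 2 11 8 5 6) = (1 3 10 11 2 5 6)(4 9 8) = [0, 3, 5, 10, 9, 6, 1, 7, 4, 8, 11, 2]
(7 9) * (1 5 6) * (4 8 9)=[0, 5, 2, 3, 8, 6, 1, 4, 9, 7]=(1 5 6)(4 8 9 7)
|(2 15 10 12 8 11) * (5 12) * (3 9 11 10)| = 20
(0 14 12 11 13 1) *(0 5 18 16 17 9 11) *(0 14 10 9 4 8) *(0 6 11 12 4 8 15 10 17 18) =(0 17 8 6 11 13 1 5)(4 15 10 9 12 14)(16 18) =[17, 5, 2, 3, 15, 0, 11, 7, 6, 12, 9, 13, 14, 1, 4, 10, 18, 8, 16]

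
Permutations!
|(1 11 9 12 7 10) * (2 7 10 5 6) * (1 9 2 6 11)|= 12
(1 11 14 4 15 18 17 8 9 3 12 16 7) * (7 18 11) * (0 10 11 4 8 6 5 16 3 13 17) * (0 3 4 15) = (0 10 11 14 8 9 13 17 6 5 16 18 3 12 4)(1 7) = [10, 7, 2, 12, 0, 16, 5, 1, 9, 13, 11, 14, 4, 17, 8, 15, 18, 6, 3]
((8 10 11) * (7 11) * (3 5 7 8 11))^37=(11)(3 5 7)(8 10)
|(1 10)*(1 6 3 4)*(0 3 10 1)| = 6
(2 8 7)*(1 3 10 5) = (1 3 10 5)(2 8 7) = [0, 3, 8, 10, 4, 1, 6, 2, 7, 9, 5]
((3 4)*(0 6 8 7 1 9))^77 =((0 6 8 7 1 9)(3 4))^77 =(0 9 1 7 8 6)(3 4)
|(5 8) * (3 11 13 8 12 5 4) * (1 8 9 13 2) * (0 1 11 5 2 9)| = |(0 1 8 4 3 5 12 2 11 9 13)| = 11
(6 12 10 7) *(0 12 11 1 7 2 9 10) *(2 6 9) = (0 12)(1 7 9 10 6 11) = [12, 7, 2, 3, 4, 5, 11, 9, 8, 10, 6, 1, 0]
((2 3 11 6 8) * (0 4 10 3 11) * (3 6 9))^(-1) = ((0 4 10 6 8 2 11 9 3))^(-1) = (0 3 9 11 2 8 6 10 4)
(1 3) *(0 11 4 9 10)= (0 11 4 9 10)(1 3)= [11, 3, 2, 1, 9, 5, 6, 7, 8, 10, 0, 4]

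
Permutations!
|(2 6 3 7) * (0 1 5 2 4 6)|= 4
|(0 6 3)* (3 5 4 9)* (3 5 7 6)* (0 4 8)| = 6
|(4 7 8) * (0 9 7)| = |(0 9 7 8 4)| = 5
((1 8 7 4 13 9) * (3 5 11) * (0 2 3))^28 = (0 5 2 11 3)(1 13 7)(4 8 9)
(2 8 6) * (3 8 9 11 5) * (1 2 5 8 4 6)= (1 2 9 11 8)(3 4 6 5)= [0, 2, 9, 4, 6, 3, 5, 7, 1, 11, 10, 8]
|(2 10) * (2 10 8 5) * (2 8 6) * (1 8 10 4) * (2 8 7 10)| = |(1 7 10 4)(2 6 8 5)| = 4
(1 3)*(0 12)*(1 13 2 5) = (0 12)(1 3 13 2 5) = [12, 3, 5, 13, 4, 1, 6, 7, 8, 9, 10, 11, 0, 2]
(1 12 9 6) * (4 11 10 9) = (1 12 4 11 10 9 6) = [0, 12, 2, 3, 11, 5, 1, 7, 8, 6, 9, 10, 4]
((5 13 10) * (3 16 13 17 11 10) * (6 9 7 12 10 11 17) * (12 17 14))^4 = ((3 16 13)(5 6 9 7 17 14 12 10))^4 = (3 16 13)(5 17)(6 14)(7 10)(9 12)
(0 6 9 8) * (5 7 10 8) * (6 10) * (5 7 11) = [10, 1, 2, 3, 4, 11, 9, 6, 0, 7, 8, 5] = (0 10 8)(5 11)(6 9 7)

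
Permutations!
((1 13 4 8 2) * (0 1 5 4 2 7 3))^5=((0 1 13 2 5 4 8 7 3))^5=(0 4 1 8 13 7 2 3 5)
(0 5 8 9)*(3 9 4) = [5, 1, 2, 9, 3, 8, 6, 7, 4, 0] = (0 5 8 4 3 9)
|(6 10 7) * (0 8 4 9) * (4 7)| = |(0 8 7 6 10 4 9)| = 7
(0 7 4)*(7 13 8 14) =(0 13 8 14 7 4) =[13, 1, 2, 3, 0, 5, 6, 4, 14, 9, 10, 11, 12, 8, 7]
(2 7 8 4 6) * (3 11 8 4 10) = (2 7 4 6)(3 11 8 10) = [0, 1, 7, 11, 6, 5, 2, 4, 10, 9, 3, 8]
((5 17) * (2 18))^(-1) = ((2 18)(5 17))^(-1) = (2 18)(5 17)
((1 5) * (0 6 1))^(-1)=(0 5 1 6)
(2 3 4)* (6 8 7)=(2 3 4)(6 8 7)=[0, 1, 3, 4, 2, 5, 8, 6, 7]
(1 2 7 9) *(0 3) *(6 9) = (0 3)(1 2 7 6 9) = [3, 2, 7, 0, 4, 5, 9, 6, 8, 1]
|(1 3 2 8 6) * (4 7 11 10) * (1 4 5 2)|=|(1 3)(2 8 6 4 7 11 10 5)|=8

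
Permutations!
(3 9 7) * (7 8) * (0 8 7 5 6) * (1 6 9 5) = (0 8 1 6)(3 5 9 7) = [8, 6, 2, 5, 4, 9, 0, 3, 1, 7]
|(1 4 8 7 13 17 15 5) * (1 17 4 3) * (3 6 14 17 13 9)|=12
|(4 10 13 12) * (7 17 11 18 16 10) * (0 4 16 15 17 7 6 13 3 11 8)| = 13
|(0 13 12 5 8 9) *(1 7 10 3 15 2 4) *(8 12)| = |(0 13 8 9)(1 7 10 3 15 2 4)(5 12)| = 28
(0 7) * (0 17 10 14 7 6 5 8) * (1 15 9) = (0 6 5 8)(1 15 9)(7 17 10 14) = [6, 15, 2, 3, 4, 8, 5, 17, 0, 1, 14, 11, 12, 13, 7, 9, 16, 10]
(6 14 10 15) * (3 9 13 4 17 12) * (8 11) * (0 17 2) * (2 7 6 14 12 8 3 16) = (0 17 8 11 3 9 13 4 7 6 12 16 2)(10 15 14) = [17, 1, 0, 9, 7, 5, 12, 6, 11, 13, 15, 3, 16, 4, 10, 14, 2, 8]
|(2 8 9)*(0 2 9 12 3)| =5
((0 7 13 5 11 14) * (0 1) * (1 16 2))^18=(16)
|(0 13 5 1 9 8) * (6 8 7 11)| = 9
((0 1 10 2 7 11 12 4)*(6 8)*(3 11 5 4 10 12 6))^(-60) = ((0 1 12 10 2 7 5 4)(3 11 6 8))^(-60) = (0 2)(1 7)(4 10)(5 12)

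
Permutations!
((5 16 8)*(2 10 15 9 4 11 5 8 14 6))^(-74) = ((2 10 15 9 4 11 5 16 14 6))^(-74) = (2 5 15 14 4)(6 11 10 16 9)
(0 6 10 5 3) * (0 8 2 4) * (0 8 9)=(0 6 10 5 3 9)(2 4 8)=[6, 1, 4, 9, 8, 3, 10, 7, 2, 0, 5]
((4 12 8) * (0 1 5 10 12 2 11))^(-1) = (0 11 2 4 8 12 10 5 1)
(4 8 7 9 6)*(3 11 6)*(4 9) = (3 11 6 9)(4 8 7) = [0, 1, 2, 11, 8, 5, 9, 4, 7, 3, 10, 6]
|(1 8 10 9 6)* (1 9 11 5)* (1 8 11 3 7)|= |(1 11 5 8 10 3 7)(6 9)|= 14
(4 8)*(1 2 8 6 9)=(1 2 8 4 6 9)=[0, 2, 8, 3, 6, 5, 9, 7, 4, 1]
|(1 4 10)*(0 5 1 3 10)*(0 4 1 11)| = 6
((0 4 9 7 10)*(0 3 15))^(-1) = (0 15 3 10 7 9 4)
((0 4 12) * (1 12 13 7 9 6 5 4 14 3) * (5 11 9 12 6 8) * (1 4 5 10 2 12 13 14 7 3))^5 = (0 14 8 7 1 10 13 6 2 3 11 12 4 9)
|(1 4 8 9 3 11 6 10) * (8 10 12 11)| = 3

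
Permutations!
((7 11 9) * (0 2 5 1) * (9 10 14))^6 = ((0 2 5 1)(7 11 10 14 9))^6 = (0 5)(1 2)(7 11 10 14 9)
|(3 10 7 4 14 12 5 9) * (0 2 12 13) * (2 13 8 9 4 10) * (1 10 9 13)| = |(0 1 10 7 9 3 2 12 5 4 14 8 13)| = 13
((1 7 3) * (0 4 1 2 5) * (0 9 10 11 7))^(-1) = ((0 4 1)(2 5 9 10 11 7 3))^(-1) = (0 1 4)(2 3 7 11 10 9 5)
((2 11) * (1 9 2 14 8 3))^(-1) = (1 3 8 14 11 2 9) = ((1 9 2 11 14 8 3))^(-1)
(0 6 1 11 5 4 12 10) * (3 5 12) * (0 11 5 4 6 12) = (0 12 10 11)(1 5 6)(3 4) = [12, 5, 2, 4, 3, 6, 1, 7, 8, 9, 11, 0, 10]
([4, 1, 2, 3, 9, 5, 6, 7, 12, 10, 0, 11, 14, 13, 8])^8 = (8 14 12)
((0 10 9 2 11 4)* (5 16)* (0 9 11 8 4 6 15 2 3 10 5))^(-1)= ((0 5 16)(2 8 4 9 3 10 11 6 15))^(-1)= (0 16 5)(2 15 6 11 10 3 9 4 8)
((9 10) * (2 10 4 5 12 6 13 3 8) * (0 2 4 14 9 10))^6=(14)(3 13 6 12 5 4 8)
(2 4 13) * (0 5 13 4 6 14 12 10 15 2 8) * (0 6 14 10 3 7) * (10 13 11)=(0 5 11 10 15 2 14 12 3 7)(6 13 8)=[5, 1, 14, 7, 4, 11, 13, 0, 6, 9, 15, 10, 3, 8, 12, 2]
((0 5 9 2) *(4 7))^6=(0 9)(2 5)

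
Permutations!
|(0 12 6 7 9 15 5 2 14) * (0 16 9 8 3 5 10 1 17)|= |(0 12 6 7 8 3 5 2 14 16 9 15 10 1 17)|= 15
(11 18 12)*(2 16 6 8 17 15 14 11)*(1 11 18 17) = [0, 11, 16, 3, 4, 5, 8, 7, 1, 9, 10, 17, 2, 13, 18, 14, 6, 15, 12] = (1 11 17 15 14 18 12 2 16 6 8)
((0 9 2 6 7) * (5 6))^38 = (0 2 6)(5 7 9)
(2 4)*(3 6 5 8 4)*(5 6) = (2 3 5 8 4) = [0, 1, 3, 5, 2, 8, 6, 7, 4]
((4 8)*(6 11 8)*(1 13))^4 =(13) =((1 13)(4 6 11 8))^4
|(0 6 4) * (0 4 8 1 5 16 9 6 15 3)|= |(0 15 3)(1 5 16 9 6 8)|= 6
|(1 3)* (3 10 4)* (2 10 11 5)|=7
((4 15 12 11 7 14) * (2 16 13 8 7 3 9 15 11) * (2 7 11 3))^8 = (2 8 16 11 13)(3 9 15 12 7 14 4)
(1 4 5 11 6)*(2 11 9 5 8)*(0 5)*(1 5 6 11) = (11)(0 6 5 9)(1 4 8 2) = [6, 4, 1, 3, 8, 9, 5, 7, 2, 0, 10, 11]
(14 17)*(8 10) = (8 10)(14 17) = [0, 1, 2, 3, 4, 5, 6, 7, 10, 9, 8, 11, 12, 13, 17, 15, 16, 14]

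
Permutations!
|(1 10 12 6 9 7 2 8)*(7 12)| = |(1 10 7 2 8)(6 9 12)| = 15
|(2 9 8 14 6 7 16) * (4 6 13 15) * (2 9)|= 9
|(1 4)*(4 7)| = 3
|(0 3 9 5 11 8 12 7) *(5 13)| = 9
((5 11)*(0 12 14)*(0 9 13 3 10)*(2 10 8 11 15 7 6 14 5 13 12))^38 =(0 10 2)(3 11)(5 6 12 7 9 15 14)(8 13)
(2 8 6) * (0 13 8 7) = (0 13 8 6 2 7) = [13, 1, 7, 3, 4, 5, 2, 0, 6, 9, 10, 11, 12, 8]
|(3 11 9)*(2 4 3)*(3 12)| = 6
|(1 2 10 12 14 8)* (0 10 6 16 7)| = 10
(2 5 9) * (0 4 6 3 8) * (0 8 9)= [4, 1, 5, 9, 6, 0, 3, 7, 8, 2]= (0 4 6 3 9 2 5)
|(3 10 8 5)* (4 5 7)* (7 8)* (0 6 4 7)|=|(0 6 4 5 3 10)|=6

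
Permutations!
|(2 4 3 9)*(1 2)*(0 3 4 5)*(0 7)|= |(0 3 9 1 2 5 7)|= 7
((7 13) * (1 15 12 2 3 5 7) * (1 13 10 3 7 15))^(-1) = ((2 7 10 3 5 15 12))^(-1) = (2 12 15 5 3 10 7)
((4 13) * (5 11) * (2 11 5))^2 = ((2 11)(4 13))^2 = (13)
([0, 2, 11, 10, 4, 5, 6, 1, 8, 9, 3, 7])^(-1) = (1 7 11 2)(3 10)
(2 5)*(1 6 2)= (1 6 2 5)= [0, 6, 5, 3, 4, 1, 2]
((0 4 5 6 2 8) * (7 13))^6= (13)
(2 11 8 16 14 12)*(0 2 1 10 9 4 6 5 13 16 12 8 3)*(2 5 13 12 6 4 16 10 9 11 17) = (0 5 12 1 9 16 14 8 6 13 10 11 3)(2 17) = [5, 9, 17, 0, 4, 12, 13, 7, 6, 16, 11, 3, 1, 10, 8, 15, 14, 2]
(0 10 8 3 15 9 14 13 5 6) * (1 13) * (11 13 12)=[10, 12, 2, 15, 4, 6, 0, 7, 3, 14, 8, 13, 11, 5, 1, 9]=(0 10 8 3 15 9 14 1 12 11 13 5 6)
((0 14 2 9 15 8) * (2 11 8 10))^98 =(0 11)(2 15)(8 14)(9 10)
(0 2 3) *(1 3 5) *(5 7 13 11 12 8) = (0 2 7 13 11 12 8 5 1 3) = [2, 3, 7, 0, 4, 1, 6, 13, 5, 9, 10, 12, 8, 11]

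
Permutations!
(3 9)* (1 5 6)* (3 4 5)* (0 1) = (0 1 3 9 4 5 6) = [1, 3, 2, 9, 5, 6, 0, 7, 8, 4]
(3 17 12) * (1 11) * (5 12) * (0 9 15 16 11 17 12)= (0 9 15 16 11 1 17 5)(3 12)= [9, 17, 2, 12, 4, 0, 6, 7, 8, 15, 10, 1, 3, 13, 14, 16, 11, 5]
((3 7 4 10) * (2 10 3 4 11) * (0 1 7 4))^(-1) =(0 10 2 11 7 1)(3 4)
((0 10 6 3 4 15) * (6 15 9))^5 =((0 10 15)(3 4 9 6))^5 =(0 15 10)(3 4 9 6)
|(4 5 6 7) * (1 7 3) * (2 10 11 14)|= 12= |(1 7 4 5 6 3)(2 10 11 14)|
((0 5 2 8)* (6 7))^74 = ((0 5 2 8)(6 7))^74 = (0 2)(5 8)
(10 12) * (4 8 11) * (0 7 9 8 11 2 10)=(0 7 9 8 2 10 12)(4 11)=[7, 1, 10, 3, 11, 5, 6, 9, 2, 8, 12, 4, 0]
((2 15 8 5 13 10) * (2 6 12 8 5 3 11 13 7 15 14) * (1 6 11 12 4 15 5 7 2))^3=(1 15 2 6 7 14 4 5)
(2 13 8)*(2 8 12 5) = (2 13 12 5) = [0, 1, 13, 3, 4, 2, 6, 7, 8, 9, 10, 11, 5, 12]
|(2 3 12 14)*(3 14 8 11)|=|(2 14)(3 12 8 11)|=4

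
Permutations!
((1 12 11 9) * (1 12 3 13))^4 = (1 3 13)(9 12 11)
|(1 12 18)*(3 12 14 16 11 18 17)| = 15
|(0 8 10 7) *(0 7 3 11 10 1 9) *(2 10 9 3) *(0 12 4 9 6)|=|(0 8 1 3 11 6)(2 10)(4 9 12)|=6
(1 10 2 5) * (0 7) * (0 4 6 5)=(0 7 4 6 5 1 10 2)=[7, 10, 0, 3, 6, 1, 5, 4, 8, 9, 2]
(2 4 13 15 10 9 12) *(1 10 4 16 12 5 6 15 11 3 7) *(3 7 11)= (1 10 9 5 6 15 4 13 3 11 7)(2 16 12)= [0, 10, 16, 11, 13, 6, 15, 1, 8, 5, 9, 7, 2, 3, 14, 4, 12]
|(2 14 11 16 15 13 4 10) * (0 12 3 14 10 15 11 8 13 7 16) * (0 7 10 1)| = 33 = |(0 12 3 14 8 13 4 15 10 2 1)(7 16 11)|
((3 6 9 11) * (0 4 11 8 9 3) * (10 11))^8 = (11)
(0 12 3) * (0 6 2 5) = [12, 1, 5, 6, 4, 0, 2, 7, 8, 9, 10, 11, 3] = (0 12 3 6 2 5)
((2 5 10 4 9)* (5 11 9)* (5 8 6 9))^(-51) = (2 8 5 9 4 11 6 10)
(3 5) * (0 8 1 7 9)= [8, 7, 2, 5, 4, 3, 6, 9, 1, 0]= (0 8 1 7 9)(3 5)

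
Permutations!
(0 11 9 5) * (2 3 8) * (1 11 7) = (0 7 1 11 9 5)(2 3 8) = [7, 11, 3, 8, 4, 0, 6, 1, 2, 5, 10, 9]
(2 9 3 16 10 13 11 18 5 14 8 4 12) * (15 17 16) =(2 9 3 15 17 16 10 13 11 18 5 14 8 4 12) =[0, 1, 9, 15, 12, 14, 6, 7, 4, 3, 13, 18, 2, 11, 8, 17, 10, 16, 5]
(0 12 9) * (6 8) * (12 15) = (0 15 12 9)(6 8) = [15, 1, 2, 3, 4, 5, 8, 7, 6, 0, 10, 11, 9, 13, 14, 12]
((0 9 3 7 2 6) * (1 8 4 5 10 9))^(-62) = (0 5 7 1 10 2 8 9 6 4 3)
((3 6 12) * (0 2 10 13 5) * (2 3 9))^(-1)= ((0 3 6 12 9 2 10 13 5))^(-1)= (0 5 13 10 2 9 12 6 3)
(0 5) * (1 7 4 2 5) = (0 1 7 4 2 5) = [1, 7, 5, 3, 2, 0, 6, 4]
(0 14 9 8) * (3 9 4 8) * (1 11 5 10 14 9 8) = (0 9 3 8)(1 11 5 10 14 4) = [9, 11, 2, 8, 1, 10, 6, 7, 0, 3, 14, 5, 12, 13, 4]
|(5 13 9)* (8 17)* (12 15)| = |(5 13 9)(8 17)(12 15)| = 6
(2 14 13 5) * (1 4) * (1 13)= (1 4 13 5 2 14)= [0, 4, 14, 3, 13, 2, 6, 7, 8, 9, 10, 11, 12, 5, 1]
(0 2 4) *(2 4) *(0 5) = [4, 1, 2, 3, 5, 0] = (0 4 5)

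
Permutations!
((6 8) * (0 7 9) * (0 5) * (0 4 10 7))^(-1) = (4 5 9 7 10)(6 8)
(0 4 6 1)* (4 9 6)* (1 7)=(0 9 6 7 1)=[9, 0, 2, 3, 4, 5, 7, 1, 8, 6]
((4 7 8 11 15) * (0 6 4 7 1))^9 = (0 6 4 1)(7 8 11 15)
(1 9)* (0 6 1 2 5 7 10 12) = [6, 9, 5, 3, 4, 7, 1, 10, 8, 2, 12, 11, 0] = (0 6 1 9 2 5 7 10 12)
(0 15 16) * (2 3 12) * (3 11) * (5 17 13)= [15, 1, 11, 12, 4, 17, 6, 7, 8, 9, 10, 3, 2, 5, 14, 16, 0, 13]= (0 15 16)(2 11 3 12)(5 17 13)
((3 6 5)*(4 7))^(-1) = (3 5 6)(4 7)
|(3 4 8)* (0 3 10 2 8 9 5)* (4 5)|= 6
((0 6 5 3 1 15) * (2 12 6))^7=(0 15 1 3 5 6 12 2)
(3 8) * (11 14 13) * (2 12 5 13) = (2 12 5 13 11 14)(3 8) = [0, 1, 12, 8, 4, 13, 6, 7, 3, 9, 10, 14, 5, 11, 2]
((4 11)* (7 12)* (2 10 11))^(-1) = ((2 10 11 4)(7 12))^(-1) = (2 4 11 10)(7 12)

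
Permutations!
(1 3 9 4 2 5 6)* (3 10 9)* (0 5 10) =(0 5 6 1)(2 10 9 4) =[5, 0, 10, 3, 2, 6, 1, 7, 8, 4, 9]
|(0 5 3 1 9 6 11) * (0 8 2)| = 9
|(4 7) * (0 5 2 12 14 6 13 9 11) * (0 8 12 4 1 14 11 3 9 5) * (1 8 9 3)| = |(1 14 6 13 5 2 4 7 8 12 11 9)| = 12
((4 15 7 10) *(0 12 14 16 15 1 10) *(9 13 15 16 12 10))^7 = ((16)(0 10 4 1 9 13 15 7)(12 14))^7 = (16)(0 7 15 13 9 1 4 10)(12 14)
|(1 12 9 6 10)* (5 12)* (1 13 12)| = 10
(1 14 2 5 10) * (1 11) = (1 14 2 5 10 11) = [0, 14, 5, 3, 4, 10, 6, 7, 8, 9, 11, 1, 12, 13, 2]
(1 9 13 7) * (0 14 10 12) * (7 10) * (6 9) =(0 14 7 1 6 9 13 10 12) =[14, 6, 2, 3, 4, 5, 9, 1, 8, 13, 12, 11, 0, 10, 7]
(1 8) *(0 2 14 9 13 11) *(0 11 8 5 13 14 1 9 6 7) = [2, 5, 1, 3, 4, 13, 7, 0, 9, 14, 10, 11, 12, 8, 6] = (0 2 1 5 13 8 9 14 6 7)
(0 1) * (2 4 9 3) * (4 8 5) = (0 1)(2 8 5 4 9 3) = [1, 0, 8, 2, 9, 4, 6, 7, 5, 3]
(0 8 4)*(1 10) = (0 8 4)(1 10) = [8, 10, 2, 3, 0, 5, 6, 7, 4, 9, 1]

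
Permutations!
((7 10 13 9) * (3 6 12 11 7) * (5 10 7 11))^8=((3 6 12 5 10 13 9))^8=(3 6 12 5 10 13 9)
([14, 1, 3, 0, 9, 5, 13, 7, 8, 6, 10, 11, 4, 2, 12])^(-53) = [14, 1, 3, 0, 9, 5, 13, 7, 8, 6, 10, 11, 4, 2, 12]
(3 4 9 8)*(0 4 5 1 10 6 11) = (0 4 9 8 3 5 1 10 6 11) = [4, 10, 2, 5, 9, 1, 11, 7, 3, 8, 6, 0]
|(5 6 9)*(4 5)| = |(4 5 6 9)| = 4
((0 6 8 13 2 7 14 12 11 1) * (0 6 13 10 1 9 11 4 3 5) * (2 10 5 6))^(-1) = (0 5 8 6 3 4 12 14 7 2 1 10 13)(9 11)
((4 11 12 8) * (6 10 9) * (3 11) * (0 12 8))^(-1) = ((0 12)(3 11 8 4)(6 10 9))^(-1) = (0 12)(3 4 8 11)(6 9 10)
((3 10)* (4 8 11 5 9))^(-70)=(11)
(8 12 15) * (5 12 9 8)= [0, 1, 2, 3, 4, 12, 6, 7, 9, 8, 10, 11, 15, 13, 14, 5]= (5 12 15)(8 9)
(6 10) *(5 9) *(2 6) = (2 6 10)(5 9) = [0, 1, 6, 3, 4, 9, 10, 7, 8, 5, 2]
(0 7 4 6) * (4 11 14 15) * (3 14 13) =(0 7 11 13 3 14 15 4 6) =[7, 1, 2, 14, 6, 5, 0, 11, 8, 9, 10, 13, 12, 3, 15, 4]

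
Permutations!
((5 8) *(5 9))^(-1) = ((5 8 9))^(-1) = (5 9 8)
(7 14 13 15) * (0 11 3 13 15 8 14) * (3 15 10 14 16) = [11, 1, 2, 13, 4, 5, 6, 0, 16, 9, 14, 15, 12, 8, 10, 7, 3] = (0 11 15 7)(3 13 8 16)(10 14)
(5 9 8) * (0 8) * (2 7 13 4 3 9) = (0 8 5 2 7 13 4 3 9) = [8, 1, 7, 9, 3, 2, 6, 13, 5, 0, 10, 11, 12, 4]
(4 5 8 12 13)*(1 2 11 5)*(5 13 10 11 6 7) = (1 2 6 7 5 8 12 10 11 13 4) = [0, 2, 6, 3, 1, 8, 7, 5, 12, 9, 11, 13, 10, 4]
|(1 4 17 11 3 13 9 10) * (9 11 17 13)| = 7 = |(17)(1 4 13 11 3 9 10)|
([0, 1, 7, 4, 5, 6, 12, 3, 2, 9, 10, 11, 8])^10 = [0, 1, 3, 5, 6, 12, 8, 4, 7, 9, 10, 11, 2]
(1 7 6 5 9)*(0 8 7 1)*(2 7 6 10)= (0 8 6 5 9)(2 7 10)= [8, 1, 7, 3, 4, 9, 5, 10, 6, 0, 2]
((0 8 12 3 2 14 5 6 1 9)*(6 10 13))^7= ((0 8 12 3 2 14 5 10 13 6 1 9))^7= (0 10 12 6 2 9 5 8 13 3 1 14)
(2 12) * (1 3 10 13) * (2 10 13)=(1 3 13)(2 12 10)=[0, 3, 12, 13, 4, 5, 6, 7, 8, 9, 2, 11, 10, 1]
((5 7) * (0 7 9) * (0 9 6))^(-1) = (9)(0 6 5 7)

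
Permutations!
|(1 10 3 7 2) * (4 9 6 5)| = 20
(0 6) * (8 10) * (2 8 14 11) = (0 6)(2 8 10 14 11) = [6, 1, 8, 3, 4, 5, 0, 7, 10, 9, 14, 2, 12, 13, 11]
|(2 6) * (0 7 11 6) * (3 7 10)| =|(0 10 3 7 11 6 2)| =7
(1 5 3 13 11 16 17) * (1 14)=(1 5 3 13 11 16 17 14)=[0, 5, 2, 13, 4, 3, 6, 7, 8, 9, 10, 16, 12, 11, 1, 15, 17, 14]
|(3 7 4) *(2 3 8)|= |(2 3 7 4 8)|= 5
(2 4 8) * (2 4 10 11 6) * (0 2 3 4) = (0 2 10 11 6 3 4 8) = [2, 1, 10, 4, 8, 5, 3, 7, 0, 9, 11, 6]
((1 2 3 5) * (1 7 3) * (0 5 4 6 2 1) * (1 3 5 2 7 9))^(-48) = ((0 2)(1 3 4 6 7 5 9))^(-48) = (1 3 4 6 7 5 9)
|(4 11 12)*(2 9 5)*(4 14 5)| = 7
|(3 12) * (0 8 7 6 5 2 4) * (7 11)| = 8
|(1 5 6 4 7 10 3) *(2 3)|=8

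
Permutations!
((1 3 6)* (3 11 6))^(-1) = ((1 11 6))^(-1) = (1 6 11)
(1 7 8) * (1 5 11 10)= (1 7 8 5 11 10)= [0, 7, 2, 3, 4, 11, 6, 8, 5, 9, 1, 10]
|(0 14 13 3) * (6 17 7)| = 12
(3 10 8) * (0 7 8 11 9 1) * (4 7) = (0 4 7 8 3 10 11 9 1) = [4, 0, 2, 10, 7, 5, 6, 8, 3, 1, 11, 9]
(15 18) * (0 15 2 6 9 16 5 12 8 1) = (0 15 18 2 6 9 16 5 12 8 1) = [15, 0, 6, 3, 4, 12, 9, 7, 1, 16, 10, 11, 8, 13, 14, 18, 5, 17, 2]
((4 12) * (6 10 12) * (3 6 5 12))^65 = ((3 6 10)(4 5 12))^65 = (3 10 6)(4 12 5)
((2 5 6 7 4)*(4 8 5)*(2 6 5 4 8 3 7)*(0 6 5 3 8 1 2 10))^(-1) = (0 10 6)(1 2)(3 5 4 8 7)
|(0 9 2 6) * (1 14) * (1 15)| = 12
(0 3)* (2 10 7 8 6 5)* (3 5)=[5, 1, 10, 0, 4, 2, 3, 8, 6, 9, 7]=(0 5 2 10 7 8 6 3)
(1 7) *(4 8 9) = (1 7)(4 8 9) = [0, 7, 2, 3, 8, 5, 6, 1, 9, 4]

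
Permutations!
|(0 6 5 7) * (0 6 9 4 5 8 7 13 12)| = |(0 9 4 5 13 12)(6 8 7)| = 6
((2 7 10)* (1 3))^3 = (10)(1 3)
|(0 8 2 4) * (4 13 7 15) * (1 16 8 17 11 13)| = 28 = |(0 17 11 13 7 15 4)(1 16 8 2)|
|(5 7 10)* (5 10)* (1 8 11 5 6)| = 6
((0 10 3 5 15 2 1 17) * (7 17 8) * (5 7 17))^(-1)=((0 10 3 7 5 15 2 1 8 17))^(-1)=(0 17 8 1 2 15 5 7 3 10)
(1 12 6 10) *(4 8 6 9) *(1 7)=(1 12 9 4 8 6 10 7)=[0, 12, 2, 3, 8, 5, 10, 1, 6, 4, 7, 11, 9]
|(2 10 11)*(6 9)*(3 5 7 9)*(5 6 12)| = |(2 10 11)(3 6)(5 7 9 12)| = 12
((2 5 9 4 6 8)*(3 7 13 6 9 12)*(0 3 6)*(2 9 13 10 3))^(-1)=(0 13 4 9 8 6 12 5 2)(3 10 7)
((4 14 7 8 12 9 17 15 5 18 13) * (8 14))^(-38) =((4 8 12 9 17 15 5 18 13)(7 14))^(-38) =(4 18 15 9 8 13 5 17 12)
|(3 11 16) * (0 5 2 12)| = |(0 5 2 12)(3 11 16)| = 12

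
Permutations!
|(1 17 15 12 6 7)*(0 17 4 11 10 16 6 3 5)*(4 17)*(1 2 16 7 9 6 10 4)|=28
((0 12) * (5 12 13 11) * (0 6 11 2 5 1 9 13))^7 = (1 11 6 12 5 2 13 9)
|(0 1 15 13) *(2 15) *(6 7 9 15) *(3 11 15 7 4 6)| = |(0 1 2 3 11 15 13)(4 6)(7 9)| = 14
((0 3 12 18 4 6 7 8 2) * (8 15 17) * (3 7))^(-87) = ((0 7 15 17 8 2)(3 12 18 4 6))^(-87) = (0 17)(2 15)(3 4 12 6 18)(7 8)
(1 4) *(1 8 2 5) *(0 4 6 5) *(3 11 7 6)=(0 4 8 2)(1 3 11 7 6 5)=[4, 3, 0, 11, 8, 1, 5, 6, 2, 9, 10, 7]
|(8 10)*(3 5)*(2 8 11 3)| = 6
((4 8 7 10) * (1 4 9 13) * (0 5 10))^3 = ((0 5 10 9 13 1 4 8 7))^3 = (0 9 4)(1 7 10)(5 13 8)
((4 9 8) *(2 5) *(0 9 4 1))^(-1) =((0 9 8 1)(2 5))^(-1) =(0 1 8 9)(2 5)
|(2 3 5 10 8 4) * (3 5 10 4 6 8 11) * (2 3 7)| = 14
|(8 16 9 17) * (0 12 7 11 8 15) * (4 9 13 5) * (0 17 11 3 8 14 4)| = |(0 12 7 3 8 16 13 5)(4 9 11 14)(15 17)| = 8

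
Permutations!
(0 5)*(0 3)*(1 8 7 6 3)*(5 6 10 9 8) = (0 6 3)(1 5)(7 10 9 8) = [6, 5, 2, 0, 4, 1, 3, 10, 7, 8, 9]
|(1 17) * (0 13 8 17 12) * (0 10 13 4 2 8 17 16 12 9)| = 11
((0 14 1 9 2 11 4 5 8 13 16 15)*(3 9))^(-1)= (0 15 16 13 8 5 4 11 2 9 3 1 14)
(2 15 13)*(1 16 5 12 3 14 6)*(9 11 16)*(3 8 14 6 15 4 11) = (1 9 3 6)(2 4 11 16 5 12 8 14 15 13) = [0, 9, 4, 6, 11, 12, 1, 7, 14, 3, 10, 16, 8, 2, 15, 13, 5]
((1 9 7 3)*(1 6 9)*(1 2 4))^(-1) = (1 4 2)(3 7 9 6)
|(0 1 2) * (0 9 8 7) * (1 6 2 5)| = |(0 6 2 9 8 7)(1 5)| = 6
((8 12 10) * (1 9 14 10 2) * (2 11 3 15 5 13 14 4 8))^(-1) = ((1 9 4 8 12 11 3 15 5 13 14 10 2))^(-1) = (1 2 10 14 13 5 15 3 11 12 8 4 9)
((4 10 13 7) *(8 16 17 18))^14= ((4 10 13 7)(8 16 17 18))^14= (4 13)(7 10)(8 17)(16 18)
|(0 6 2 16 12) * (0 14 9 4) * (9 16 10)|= |(0 6 2 10 9 4)(12 14 16)|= 6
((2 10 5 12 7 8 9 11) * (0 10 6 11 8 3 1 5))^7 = (0 10)(1 12 3 5 7)(2 6 11)(8 9)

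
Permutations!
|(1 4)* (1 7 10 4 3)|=|(1 3)(4 7 10)|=6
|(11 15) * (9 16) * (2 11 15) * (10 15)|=|(2 11)(9 16)(10 15)|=2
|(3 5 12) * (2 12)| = |(2 12 3 5)| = 4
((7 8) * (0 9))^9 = ((0 9)(7 8))^9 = (0 9)(7 8)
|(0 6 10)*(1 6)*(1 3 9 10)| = 4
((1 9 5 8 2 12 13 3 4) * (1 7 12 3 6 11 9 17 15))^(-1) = ((1 17 15)(2 3 4 7 12 13 6 11 9 5 8))^(-1) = (1 15 17)(2 8 5 9 11 6 13 12 7 4 3)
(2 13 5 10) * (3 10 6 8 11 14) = [0, 1, 13, 10, 4, 6, 8, 7, 11, 9, 2, 14, 12, 5, 3] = (2 13 5 6 8 11 14 3 10)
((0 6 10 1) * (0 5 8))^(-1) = ((0 6 10 1 5 8))^(-1) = (0 8 5 1 10 6)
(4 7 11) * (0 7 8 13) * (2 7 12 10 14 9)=(0 12 10 14 9 2 7 11 4 8 13)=[12, 1, 7, 3, 8, 5, 6, 11, 13, 2, 14, 4, 10, 0, 9]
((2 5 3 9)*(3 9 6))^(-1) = ((2 5 9)(3 6))^(-1) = (2 9 5)(3 6)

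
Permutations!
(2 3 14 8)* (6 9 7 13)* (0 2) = (0 2 3 14 8)(6 9 7 13) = [2, 1, 3, 14, 4, 5, 9, 13, 0, 7, 10, 11, 12, 6, 8]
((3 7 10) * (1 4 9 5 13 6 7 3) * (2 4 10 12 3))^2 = ((1 10)(2 4 9 5 13 6 7 12 3))^2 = (2 9 13 7 3 4 5 6 12)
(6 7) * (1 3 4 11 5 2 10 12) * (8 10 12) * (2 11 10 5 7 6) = (1 3 4 10 8 5 11 7 2 12) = [0, 3, 12, 4, 10, 11, 6, 2, 5, 9, 8, 7, 1]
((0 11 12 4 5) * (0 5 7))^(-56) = ((0 11 12 4 7))^(-56) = (0 7 4 12 11)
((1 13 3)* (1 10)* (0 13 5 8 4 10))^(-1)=(0 3 13)(1 10 4 8 5)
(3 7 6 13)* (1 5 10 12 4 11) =(1 5 10 12 4 11)(3 7 6 13) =[0, 5, 2, 7, 11, 10, 13, 6, 8, 9, 12, 1, 4, 3]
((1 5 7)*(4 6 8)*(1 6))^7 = ((1 5 7 6 8 4))^7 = (1 5 7 6 8 4)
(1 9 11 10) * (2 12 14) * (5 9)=(1 5 9 11 10)(2 12 14)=[0, 5, 12, 3, 4, 9, 6, 7, 8, 11, 1, 10, 14, 13, 2]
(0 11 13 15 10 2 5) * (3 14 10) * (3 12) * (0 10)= (0 11 13 15 12 3 14)(2 5 10)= [11, 1, 5, 14, 4, 10, 6, 7, 8, 9, 2, 13, 3, 15, 0, 12]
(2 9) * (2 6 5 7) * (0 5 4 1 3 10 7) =[5, 3, 9, 10, 1, 0, 4, 2, 8, 6, 7] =(0 5)(1 3 10 7 2 9 6 4)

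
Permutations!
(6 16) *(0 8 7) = [8, 1, 2, 3, 4, 5, 16, 0, 7, 9, 10, 11, 12, 13, 14, 15, 6] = (0 8 7)(6 16)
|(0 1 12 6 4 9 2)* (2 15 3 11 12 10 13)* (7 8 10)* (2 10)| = 70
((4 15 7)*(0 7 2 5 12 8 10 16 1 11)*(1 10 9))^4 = (16)(0 2 9 7 5 1 4 12 11 15 8)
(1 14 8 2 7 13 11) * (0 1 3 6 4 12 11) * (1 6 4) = (0 6 1 14 8 2 7 13)(3 4 12 11) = [6, 14, 7, 4, 12, 5, 1, 13, 2, 9, 10, 3, 11, 0, 8]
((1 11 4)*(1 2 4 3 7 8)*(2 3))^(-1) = (1 8 7 3 4 2 11)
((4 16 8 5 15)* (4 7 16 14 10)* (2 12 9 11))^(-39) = ((2 12 9 11)(4 14 10)(5 15 7 16 8))^(-39) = (2 12 9 11)(5 15 7 16 8)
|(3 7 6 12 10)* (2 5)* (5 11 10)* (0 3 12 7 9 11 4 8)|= 10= |(0 3 9 11 10 12 5 2 4 8)(6 7)|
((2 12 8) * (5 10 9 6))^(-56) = (2 12 8)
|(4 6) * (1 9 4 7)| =|(1 9 4 6 7)| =5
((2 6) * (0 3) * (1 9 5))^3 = (9)(0 3)(2 6)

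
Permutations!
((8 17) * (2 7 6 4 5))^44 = ((2 7 6 4 5)(8 17))^44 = (17)(2 5 4 6 7)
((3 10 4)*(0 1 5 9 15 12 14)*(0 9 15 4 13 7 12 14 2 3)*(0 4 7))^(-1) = (0 13 10 3 2 12 7 9 14 15 5 1)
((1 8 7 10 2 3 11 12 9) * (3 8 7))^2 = ((1 7 10 2 8 3 11 12 9))^2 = (1 10 8 11 9 7 2 3 12)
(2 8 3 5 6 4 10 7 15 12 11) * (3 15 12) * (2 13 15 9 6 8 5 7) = (2 5 8 9 6 4 10)(3 7 12 11 13 15) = [0, 1, 5, 7, 10, 8, 4, 12, 9, 6, 2, 13, 11, 15, 14, 3]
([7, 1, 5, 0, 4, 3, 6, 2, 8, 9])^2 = (9)(0 2 3 7 5)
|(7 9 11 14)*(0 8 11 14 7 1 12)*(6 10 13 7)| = |(0 8 11 6 10 13 7 9 14 1 12)| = 11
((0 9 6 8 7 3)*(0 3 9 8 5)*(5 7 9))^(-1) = (0 5 7 6 9 8)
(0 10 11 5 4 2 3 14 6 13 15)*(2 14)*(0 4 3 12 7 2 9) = (0 10 11 5 3 9)(2 12 7)(4 14 6 13 15) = [10, 1, 12, 9, 14, 3, 13, 2, 8, 0, 11, 5, 7, 15, 6, 4]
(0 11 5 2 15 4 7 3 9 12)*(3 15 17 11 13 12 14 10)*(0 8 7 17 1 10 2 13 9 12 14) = (0 9)(1 10 3 12 8 7 15 4 17 11 5 13 14 2) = [9, 10, 1, 12, 17, 13, 6, 15, 7, 0, 3, 5, 8, 14, 2, 4, 16, 11]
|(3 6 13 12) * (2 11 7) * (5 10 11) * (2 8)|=|(2 5 10 11 7 8)(3 6 13 12)|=12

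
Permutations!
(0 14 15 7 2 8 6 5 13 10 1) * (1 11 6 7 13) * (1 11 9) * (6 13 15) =(15)(0 14 6 5 11 13 10 9 1)(2 8 7) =[14, 0, 8, 3, 4, 11, 5, 2, 7, 1, 9, 13, 12, 10, 6, 15]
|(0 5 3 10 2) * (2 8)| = |(0 5 3 10 8 2)| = 6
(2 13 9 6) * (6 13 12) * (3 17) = (2 12 6)(3 17)(9 13) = [0, 1, 12, 17, 4, 5, 2, 7, 8, 13, 10, 11, 6, 9, 14, 15, 16, 3]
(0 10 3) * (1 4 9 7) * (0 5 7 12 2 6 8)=(0 10 3 5 7 1 4 9 12 2 6 8)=[10, 4, 6, 5, 9, 7, 8, 1, 0, 12, 3, 11, 2]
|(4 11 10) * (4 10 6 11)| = |(6 11)| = 2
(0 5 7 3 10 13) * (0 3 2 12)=(0 5 7 2 12)(3 10 13)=[5, 1, 12, 10, 4, 7, 6, 2, 8, 9, 13, 11, 0, 3]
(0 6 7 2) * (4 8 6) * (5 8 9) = (0 4 9 5 8 6 7 2) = [4, 1, 0, 3, 9, 8, 7, 2, 6, 5]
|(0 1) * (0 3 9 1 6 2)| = |(0 6 2)(1 3 9)| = 3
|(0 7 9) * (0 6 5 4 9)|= 4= |(0 7)(4 9 6 5)|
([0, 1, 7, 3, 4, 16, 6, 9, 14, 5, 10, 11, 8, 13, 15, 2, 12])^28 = (2 7 9 5 16 12 8 14 15)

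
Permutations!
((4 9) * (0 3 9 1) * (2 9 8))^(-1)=(0 1 4 9 2 8 3)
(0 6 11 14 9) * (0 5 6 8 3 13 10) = (0 8 3 13 10)(5 6 11 14 9) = [8, 1, 2, 13, 4, 6, 11, 7, 3, 5, 0, 14, 12, 10, 9]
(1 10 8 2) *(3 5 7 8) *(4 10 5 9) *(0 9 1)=(0 9 4 10 3 1 5 7 8 2)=[9, 5, 0, 1, 10, 7, 6, 8, 2, 4, 3]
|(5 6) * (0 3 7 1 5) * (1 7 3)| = |(7)(0 1 5 6)| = 4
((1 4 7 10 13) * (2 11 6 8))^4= ((1 4 7 10 13)(2 11 6 8))^4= (1 13 10 7 4)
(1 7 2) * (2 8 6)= (1 7 8 6 2)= [0, 7, 1, 3, 4, 5, 2, 8, 6]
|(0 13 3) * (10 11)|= 6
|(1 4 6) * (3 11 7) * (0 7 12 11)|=6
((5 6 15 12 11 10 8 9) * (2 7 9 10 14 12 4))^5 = ((2 7 9 5 6 15 4)(8 10)(11 14 12))^5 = (2 15 5 7 4 6 9)(8 10)(11 12 14)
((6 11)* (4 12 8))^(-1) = ((4 12 8)(6 11))^(-1) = (4 8 12)(6 11)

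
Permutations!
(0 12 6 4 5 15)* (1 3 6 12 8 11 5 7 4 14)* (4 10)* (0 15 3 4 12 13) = (15)(0 8 11 5 3 6 14 1 4 7 10 12 13) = [8, 4, 2, 6, 7, 3, 14, 10, 11, 9, 12, 5, 13, 0, 1, 15]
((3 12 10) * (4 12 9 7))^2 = ((3 9 7 4 12 10))^2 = (3 7 12)(4 10 9)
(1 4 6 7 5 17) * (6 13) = (1 4 13 6 7 5 17) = [0, 4, 2, 3, 13, 17, 7, 5, 8, 9, 10, 11, 12, 6, 14, 15, 16, 1]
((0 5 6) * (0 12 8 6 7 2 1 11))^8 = ((0 5 7 2 1 11)(6 12 8))^8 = (0 7 1)(2 11 5)(6 8 12)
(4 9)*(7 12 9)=[0, 1, 2, 3, 7, 5, 6, 12, 8, 4, 10, 11, 9]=(4 7 12 9)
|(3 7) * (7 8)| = |(3 8 7)| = 3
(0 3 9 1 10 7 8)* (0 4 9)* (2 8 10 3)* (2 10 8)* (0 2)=(0 10 7 8 4 9 1 3 2)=[10, 3, 0, 2, 9, 5, 6, 8, 4, 1, 7]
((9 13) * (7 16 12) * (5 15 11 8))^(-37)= ((5 15 11 8)(7 16 12)(9 13))^(-37)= (5 8 11 15)(7 12 16)(9 13)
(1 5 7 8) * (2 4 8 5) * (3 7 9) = (1 2 4 8)(3 7 5 9) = [0, 2, 4, 7, 8, 9, 6, 5, 1, 3]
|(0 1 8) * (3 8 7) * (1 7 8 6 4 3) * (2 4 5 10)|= |(0 7 1 8)(2 4 3 6 5 10)|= 12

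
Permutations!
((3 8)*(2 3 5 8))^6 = ((2 3)(5 8))^6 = (8)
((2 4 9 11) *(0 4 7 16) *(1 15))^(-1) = ((0 4 9 11 2 7 16)(1 15))^(-1) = (0 16 7 2 11 9 4)(1 15)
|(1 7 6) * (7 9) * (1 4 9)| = 4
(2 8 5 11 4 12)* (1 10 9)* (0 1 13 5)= (0 1 10 9 13 5 11 4 12 2 8)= [1, 10, 8, 3, 12, 11, 6, 7, 0, 13, 9, 4, 2, 5]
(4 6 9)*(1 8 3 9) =(1 8 3 9 4 6) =[0, 8, 2, 9, 6, 5, 1, 7, 3, 4]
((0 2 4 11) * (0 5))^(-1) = ((0 2 4 11 5))^(-1) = (0 5 11 4 2)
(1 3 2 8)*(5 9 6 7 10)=[0, 3, 8, 2, 4, 9, 7, 10, 1, 6, 5]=(1 3 2 8)(5 9 6 7 10)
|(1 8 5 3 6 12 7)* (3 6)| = |(1 8 5 6 12 7)| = 6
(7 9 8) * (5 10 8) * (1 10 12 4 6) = [0, 10, 2, 3, 6, 12, 1, 9, 7, 5, 8, 11, 4] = (1 10 8 7 9 5 12 4 6)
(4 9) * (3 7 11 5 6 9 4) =[0, 1, 2, 7, 4, 6, 9, 11, 8, 3, 10, 5] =(3 7 11 5 6 9)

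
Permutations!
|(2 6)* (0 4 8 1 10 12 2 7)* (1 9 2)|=21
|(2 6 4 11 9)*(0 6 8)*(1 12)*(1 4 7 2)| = |(0 6 7 2 8)(1 12 4 11 9)| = 5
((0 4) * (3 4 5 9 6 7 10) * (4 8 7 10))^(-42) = (0 6 8)(3 4 9)(5 10 7)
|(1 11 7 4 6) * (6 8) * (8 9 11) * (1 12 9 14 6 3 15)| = |(1 8 3 15)(4 14 6 12 9 11 7)| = 28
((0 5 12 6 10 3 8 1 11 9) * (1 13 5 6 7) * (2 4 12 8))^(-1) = (0 9 11 1 7 12 4 2 3 10 6)(5 13 8)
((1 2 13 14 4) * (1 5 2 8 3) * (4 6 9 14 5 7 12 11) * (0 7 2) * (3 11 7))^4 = (0 11 5 8 13 1 2 3 4)(6 9 14)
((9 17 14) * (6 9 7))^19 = ((6 9 17 14 7))^19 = (6 7 14 17 9)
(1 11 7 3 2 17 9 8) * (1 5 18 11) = (2 17 9 8 5 18 11 7 3) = [0, 1, 17, 2, 4, 18, 6, 3, 5, 8, 10, 7, 12, 13, 14, 15, 16, 9, 11]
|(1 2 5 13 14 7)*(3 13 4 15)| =|(1 2 5 4 15 3 13 14 7)| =9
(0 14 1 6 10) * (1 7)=[14, 6, 2, 3, 4, 5, 10, 1, 8, 9, 0, 11, 12, 13, 7]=(0 14 7 1 6 10)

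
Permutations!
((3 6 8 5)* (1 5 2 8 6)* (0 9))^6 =((0 9)(1 5 3)(2 8))^6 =(9)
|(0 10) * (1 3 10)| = 4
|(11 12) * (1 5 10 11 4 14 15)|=|(1 5 10 11 12 4 14 15)|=8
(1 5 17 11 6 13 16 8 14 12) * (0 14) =[14, 5, 2, 3, 4, 17, 13, 7, 0, 9, 10, 6, 1, 16, 12, 15, 8, 11] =(0 14 12 1 5 17 11 6 13 16 8)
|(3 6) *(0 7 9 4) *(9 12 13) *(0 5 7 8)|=|(0 8)(3 6)(4 5 7 12 13 9)|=6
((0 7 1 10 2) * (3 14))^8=((0 7 1 10 2)(3 14))^8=(14)(0 10 7 2 1)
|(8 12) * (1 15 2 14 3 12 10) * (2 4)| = 9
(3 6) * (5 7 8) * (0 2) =[2, 1, 0, 6, 4, 7, 3, 8, 5] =(0 2)(3 6)(5 7 8)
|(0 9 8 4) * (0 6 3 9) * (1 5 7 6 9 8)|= 8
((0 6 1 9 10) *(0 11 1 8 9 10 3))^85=((0 6 8 9 3)(1 10 11))^85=(1 10 11)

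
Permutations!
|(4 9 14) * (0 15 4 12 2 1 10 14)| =20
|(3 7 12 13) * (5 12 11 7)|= 4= |(3 5 12 13)(7 11)|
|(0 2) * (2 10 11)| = 4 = |(0 10 11 2)|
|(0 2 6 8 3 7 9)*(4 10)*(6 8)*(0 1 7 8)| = 6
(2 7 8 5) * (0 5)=[5, 1, 7, 3, 4, 2, 6, 8, 0]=(0 5 2 7 8)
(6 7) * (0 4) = [4, 1, 2, 3, 0, 5, 7, 6] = (0 4)(6 7)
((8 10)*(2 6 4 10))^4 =(2 8 10 4 6)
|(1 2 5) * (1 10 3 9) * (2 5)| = |(1 5 10 3 9)| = 5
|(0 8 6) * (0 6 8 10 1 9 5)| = |(0 10 1 9 5)| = 5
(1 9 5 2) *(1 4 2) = [0, 9, 4, 3, 2, 1, 6, 7, 8, 5] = (1 9 5)(2 4)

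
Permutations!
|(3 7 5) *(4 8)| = 6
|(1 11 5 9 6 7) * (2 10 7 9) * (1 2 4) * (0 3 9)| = 12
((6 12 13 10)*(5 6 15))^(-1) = ((5 6 12 13 10 15))^(-1) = (5 15 10 13 12 6)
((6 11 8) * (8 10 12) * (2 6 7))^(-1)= ((2 6 11 10 12 8 7))^(-1)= (2 7 8 12 10 11 6)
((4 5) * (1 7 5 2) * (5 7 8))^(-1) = (1 2 4 5 8)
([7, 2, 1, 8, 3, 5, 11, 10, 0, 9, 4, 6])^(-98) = [3, 1, 2, 10, 7, 5, 6, 8, 4, 9, 0, 11]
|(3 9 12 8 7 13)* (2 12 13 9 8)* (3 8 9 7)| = 4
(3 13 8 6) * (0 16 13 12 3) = (0 16 13 8 6)(3 12) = [16, 1, 2, 12, 4, 5, 0, 7, 6, 9, 10, 11, 3, 8, 14, 15, 13]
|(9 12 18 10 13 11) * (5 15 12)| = |(5 15 12 18 10 13 11 9)| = 8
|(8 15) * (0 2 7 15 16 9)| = |(0 2 7 15 8 16 9)| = 7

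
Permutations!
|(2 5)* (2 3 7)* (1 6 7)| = |(1 6 7 2 5 3)| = 6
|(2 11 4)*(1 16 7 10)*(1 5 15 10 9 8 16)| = 12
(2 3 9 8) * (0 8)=(0 8 2 3 9)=[8, 1, 3, 9, 4, 5, 6, 7, 2, 0]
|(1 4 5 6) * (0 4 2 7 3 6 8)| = |(0 4 5 8)(1 2 7 3 6)| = 20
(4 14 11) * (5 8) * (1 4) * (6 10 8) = [0, 4, 2, 3, 14, 6, 10, 7, 5, 9, 8, 1, 12, 13, 11] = (1 4 14 11)(5 6 10 8)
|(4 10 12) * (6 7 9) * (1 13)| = |(1 13)(4 10 12)(6 7 9)| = 6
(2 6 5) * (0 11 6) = (0 11 6 5 2) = [11, 1, 0, 3, 4, 2, 5, 7, 8, 9, 10, 6]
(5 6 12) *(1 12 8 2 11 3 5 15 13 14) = [0, 12, 11, 5, 4, 6, 8, 7, 2, 9, 10, 3, 15, 14, 1, 13] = (1 12 15 13 14)(2 11 3 5 6 8)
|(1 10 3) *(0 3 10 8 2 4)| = |(10)(0 3 1 8 2 4)| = 6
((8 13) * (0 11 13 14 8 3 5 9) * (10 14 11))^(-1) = ((0 10 14 8 11 13 3 5 9))^(-1) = (0 9 5 3 13 11 8 14 10)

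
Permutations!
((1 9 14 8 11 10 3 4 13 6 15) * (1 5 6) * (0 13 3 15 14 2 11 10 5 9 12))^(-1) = (0 12 1 13)(2 9 15 10 8 14 6 5 11)(3 4)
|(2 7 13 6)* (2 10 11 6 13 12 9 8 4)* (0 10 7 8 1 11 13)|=6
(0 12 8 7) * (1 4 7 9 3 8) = (0 12 1 4 7)(3 8 9) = [12, 4, 2, 8, 7, 5, 6, 0, 9, 3, 10, 11, 1]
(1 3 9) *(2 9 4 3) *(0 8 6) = (0 8 6)(1 2 9)(3 4) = [8, 2, 9, 4, 3, 5, 0, 7, 6, 1]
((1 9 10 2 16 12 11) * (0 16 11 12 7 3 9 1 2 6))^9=((0 16 7 3 9 10 6)(2 11))^9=(0 7 9 6 16 3 10)(2 11)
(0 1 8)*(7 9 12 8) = (0 1 7 9 12 8) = [1, 7, 2, 3, 4, 5, 6, 9, 0, 12, 10, 11, 8]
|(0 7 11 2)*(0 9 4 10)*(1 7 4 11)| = 6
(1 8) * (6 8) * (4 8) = (1 6 4 8) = [0, 6, 2, 3, 8, 5, 4, 7, 1]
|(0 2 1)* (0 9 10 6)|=6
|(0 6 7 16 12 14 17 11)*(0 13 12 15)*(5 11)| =30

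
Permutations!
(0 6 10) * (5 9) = (0 6 10)(5 9) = [6, 1, 2, 3, 4, 9, 10, 7, 8, 5, 0]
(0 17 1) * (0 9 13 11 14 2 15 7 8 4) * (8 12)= (0 17 1 9 13 11 14 2 15 7 12 8 4)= [17, 9, 15, 3, 0, 5, 6, 12, 4, 13, 10, 14, 8, 11, 2, 7, 16, 1]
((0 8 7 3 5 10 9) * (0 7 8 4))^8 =(3 9 5 7 10)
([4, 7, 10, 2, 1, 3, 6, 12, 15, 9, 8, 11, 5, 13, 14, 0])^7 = (0 2 7 15 3 1 8 5 4 10 12)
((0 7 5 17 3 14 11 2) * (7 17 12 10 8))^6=(17)(5 12 10 8 7)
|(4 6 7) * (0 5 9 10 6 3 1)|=9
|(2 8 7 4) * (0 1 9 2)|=7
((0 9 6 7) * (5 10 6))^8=((0 9 5 10 6 7))^8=(0 5 6)(7 9 10)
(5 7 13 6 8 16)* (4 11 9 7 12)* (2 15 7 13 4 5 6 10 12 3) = (2 15 7 4 11 9 13 10 12 5 3)(6 8 16) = [0, 1, 15, 2, 11, 3, 8, 4, 16, 13, 12, 9, 5, 10, 14, 7, 6]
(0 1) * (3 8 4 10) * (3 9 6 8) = [1, 0, 2, 3, 10, 5, 8, 7, 4, 6, 9] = (0 1)(4 10 9 6 8)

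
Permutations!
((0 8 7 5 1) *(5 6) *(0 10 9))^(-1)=(0 9 10 1 5 6 7 8)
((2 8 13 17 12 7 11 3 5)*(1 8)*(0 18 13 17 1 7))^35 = (18)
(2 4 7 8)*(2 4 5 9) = (2 5 9)(4 7 8) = [0, 1, 5, 3, 7, 9, 6, 8, 4, 2]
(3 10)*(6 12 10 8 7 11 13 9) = (3 8 7 11 13 9 6 12 10) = [0, 1, 2, 8, 4, 5, 12, 11, 7, 6, 3, 13, 10, 9]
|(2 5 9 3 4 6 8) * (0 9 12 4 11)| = 12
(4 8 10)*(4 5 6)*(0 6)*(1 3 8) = [6, 3, 2, 8, 1, 0, 4, 7, 10, 9, 5] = (0 6 4 1 3 8 10 5)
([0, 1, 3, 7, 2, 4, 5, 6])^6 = (7)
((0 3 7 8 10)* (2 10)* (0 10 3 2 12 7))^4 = (0 2 3)(7 8 12)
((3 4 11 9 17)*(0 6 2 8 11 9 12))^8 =((0 6 2 8 11 12)(3 4 9 17))^8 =(17)(0 2 11)(6 8 12)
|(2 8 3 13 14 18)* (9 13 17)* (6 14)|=9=|(2 8 3 17 9 13 6 14 18)|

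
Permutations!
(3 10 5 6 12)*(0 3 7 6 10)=(0 3)(5 10)(6 12 7)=[3, 1, 2, 0, 4, 10, 12, 6, 8, 9, 5, 11, 7]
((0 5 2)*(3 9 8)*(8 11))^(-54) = (3 11)(8 9)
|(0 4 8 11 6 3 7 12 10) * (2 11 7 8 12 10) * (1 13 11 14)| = 13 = |(0 4 12 2 14 1 13 11 6 3 8 7 10)|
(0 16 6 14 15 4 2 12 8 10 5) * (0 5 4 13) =(0 16 6 14 15 13)(2 12 8 10 4) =[16, 1, 12, 3, 2, 5, 14, 7, 10, 9, 4, 11, 8, 0, 15, 13, 6]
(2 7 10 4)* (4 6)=[0, 1, 7, 3, 2, 5, 4, 10, 8, 9, 6]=(2 7 10 6 4)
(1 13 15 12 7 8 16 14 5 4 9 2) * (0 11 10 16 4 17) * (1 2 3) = (0 11 10 16 14 5 17)(1 13 15 12 7 8 4 9 3) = [11, 13, 2, 1, 9, 17, 6, 8, 4, 3, 16, 10, 7, 15, 5, 12, 14, 0]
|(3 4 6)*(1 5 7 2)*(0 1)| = |(0 1 5 7 2)(3 4 6)| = 15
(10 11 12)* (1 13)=(1 13)(10 11 12)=[0, 13, 2, 3, 4, 5, 6, 7, 8, 9, 11, 12, 10, 1]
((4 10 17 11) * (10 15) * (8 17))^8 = (4 10 17)(8 11 15)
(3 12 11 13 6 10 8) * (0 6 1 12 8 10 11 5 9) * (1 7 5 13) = (0 6 11 1 12 13 7 5 9)(3 8) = [6, 12, 2, 8, 4, 9, 11, 5, 3, 0, 10, 1, 13, 7]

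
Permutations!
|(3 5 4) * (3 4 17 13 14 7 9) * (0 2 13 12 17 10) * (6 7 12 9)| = |(0 2 13 14 12 17 9 3 5 10)(6 7)| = 10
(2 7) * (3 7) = (2 3 7) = [0, 1, 3, 7, 4, 5, 6, 2]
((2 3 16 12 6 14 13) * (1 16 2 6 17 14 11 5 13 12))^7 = ((1 16)(2 3)(5 13 6 11)(12 17 14))^7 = (1 16)(2 3)(5 11 6 13)(12 17 14)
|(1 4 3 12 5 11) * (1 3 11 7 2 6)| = |(1 4 11 3 12 5 7 2 6)| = 9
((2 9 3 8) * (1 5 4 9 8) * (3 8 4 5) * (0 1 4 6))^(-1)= ((0 1 3 4 9 8 2 6))^(-1)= (0 6 2 8 9 4 3 1)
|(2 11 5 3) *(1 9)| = 4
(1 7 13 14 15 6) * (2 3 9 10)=[0, 7, 3, 9, 4, 5, 1, 13, 8, 10, 2, 11, 12, 14, 15, 6]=(1 7 13 14 15 6)(2 3 9 10)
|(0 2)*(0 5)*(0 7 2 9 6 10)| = |(0 9 6 10)(2 5 7)| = 12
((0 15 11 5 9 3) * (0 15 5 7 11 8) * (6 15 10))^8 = (15)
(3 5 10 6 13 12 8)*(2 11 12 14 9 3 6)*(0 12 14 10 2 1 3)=(0 12 8 6 13 10 1 3 5 2 11 14 9)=[12, 3, 11, 5, 4, 2, 13, 7, 6, 0, 1, 14, 8, 10, 9]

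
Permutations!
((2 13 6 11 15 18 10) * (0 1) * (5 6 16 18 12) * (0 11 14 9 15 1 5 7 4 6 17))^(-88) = ((0 5 17)(1 11)(2 13 16 18 10)(4 6 14 9 15 12 7))^(-88) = (0 17 5)(2 16 10 13 18)(4 9 7 14 12 6 15)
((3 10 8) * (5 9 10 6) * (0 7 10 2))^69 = ((0 7 10 8 3 6 5 9 2))^69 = (0 5 8)(2 6 10)(3 7 9)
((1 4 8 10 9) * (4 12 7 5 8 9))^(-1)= ((1 12 7 5 8 10 4 9))^(-1)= (1 9 4 10 8 5 7 12)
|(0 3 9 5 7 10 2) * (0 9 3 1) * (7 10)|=4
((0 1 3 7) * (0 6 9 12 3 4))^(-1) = (0 4 1)(3 12 9 6 7)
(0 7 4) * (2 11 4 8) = [7, 1, 11, 3, 0, 5, 6, 8, 2, 9, 10, 4] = (0 7 8 2 11 4)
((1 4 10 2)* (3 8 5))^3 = (1 2 10 4)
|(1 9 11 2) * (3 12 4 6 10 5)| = |(1 9 11 2)(3 12 4 6 10 5)| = 12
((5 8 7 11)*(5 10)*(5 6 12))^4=((5 8 7 11 10 6 12))^4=(5 10 8 6 7 12 11)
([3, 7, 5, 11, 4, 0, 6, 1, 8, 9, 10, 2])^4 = [5, 1, 11, 0, 4, 2, 6, 7, 8, 9, 10, 3]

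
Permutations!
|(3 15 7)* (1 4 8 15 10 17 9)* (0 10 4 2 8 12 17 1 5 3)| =42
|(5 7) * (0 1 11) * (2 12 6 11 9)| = 14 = |(0 1 9 2 12 6 11)(5 7)|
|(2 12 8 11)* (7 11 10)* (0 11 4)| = |(0 11 2 12 8 10 7 4)| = 8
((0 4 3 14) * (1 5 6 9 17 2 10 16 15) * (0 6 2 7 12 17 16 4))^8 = ((1 5 2 10 4 3 14 6 9 16 15)(7 12 17))^8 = (1 9 3 2 15 6 4 5 16 14 10)(7 17 12)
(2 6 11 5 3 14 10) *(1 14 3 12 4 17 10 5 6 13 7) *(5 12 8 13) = (1 14 12 4 17 10 2 5 8 13 7)(6 11) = [0, 14, 5, 3, 17, 8, 11, 1, 13, 9, 2, 6, 4, 7, 12, 15, 16, 10]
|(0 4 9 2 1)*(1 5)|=6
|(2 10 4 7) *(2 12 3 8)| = 7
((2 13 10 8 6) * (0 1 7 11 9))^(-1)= (0 9 11 7 1)(2 6 8 10 13)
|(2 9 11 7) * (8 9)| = |(2 8 9 11 7)| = 5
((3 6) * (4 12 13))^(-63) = (13)(3 6)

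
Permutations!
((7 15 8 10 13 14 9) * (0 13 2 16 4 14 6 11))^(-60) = (2 14 15)(4 7 10)(8 16 9)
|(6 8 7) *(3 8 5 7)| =6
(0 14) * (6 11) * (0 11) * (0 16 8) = [14, 1, 2, 3, 4, 5, 16, 7, 0, 9, 10, 6, 12, 13, 11, 15, 8] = (0 14 11 6 16 8)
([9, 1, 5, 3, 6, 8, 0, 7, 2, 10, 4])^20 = (10)(2 8 5)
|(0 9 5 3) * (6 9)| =|(0 6 9 5 3)| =5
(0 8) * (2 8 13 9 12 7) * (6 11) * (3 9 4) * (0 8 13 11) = (0 11 6)(2 13 4 3 9 12 7) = [11, 1, 13, 9, 3, 5, 0, 2, 8, 12, 10, 6, 7, 4]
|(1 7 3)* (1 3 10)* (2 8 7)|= |(1 2 8 7 10)|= 5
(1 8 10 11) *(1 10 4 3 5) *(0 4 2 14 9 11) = [4, 8, 14, 5, 3, 1, 6, 7, 2, 11, 0, 10, 12, 13, 9] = (0 4 3 5 1 8 2 14 9 11 10)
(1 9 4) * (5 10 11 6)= [0, 9, 2, 3, 1, 10, 5, 7, 8, 4, 11, 6]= (1 9 4)(5 10 11 6)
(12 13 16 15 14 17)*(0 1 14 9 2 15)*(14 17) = (0 1 17 12 13 16)(2 15 9) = [1, 17, 15, 3, 4, 5, 6, 7, 8, 2, 10, 11, 13, 16, 14, 9, 0, 12]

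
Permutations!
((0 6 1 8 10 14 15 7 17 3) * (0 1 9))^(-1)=((0 6 9)(1 8 10 14 15 7 17 3))^(-1)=(0 9 6)(1 3 17 7 15 14 10 8)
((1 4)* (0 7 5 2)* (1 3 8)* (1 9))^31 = ((0 7 5 2)(1 4 3 8 9))^31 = (0 2 5 7)(1 4 3 8 9)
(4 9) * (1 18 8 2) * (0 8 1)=(0 8 2)(1 18)(4 9)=[8, 18, 0, 3, 9, 5, 6, 7, 2, 4, 10, 11, 12, 13, 14, 15, 16, 17, 1]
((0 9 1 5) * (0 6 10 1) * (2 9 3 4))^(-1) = ((0 3 4 2 9)(1 5 6 10))^(-1) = (0 9 2 4 3)(1 10 6 5)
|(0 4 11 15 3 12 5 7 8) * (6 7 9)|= |(0 4 11 15 3 12 5 9 6 7 8)|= 11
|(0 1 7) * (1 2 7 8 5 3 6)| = |(0 2 7)(1 8 5 3 6)| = 15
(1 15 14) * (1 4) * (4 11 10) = (1 15 14 11 10 4) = [0, 15, 2, 3, 1, 5, 6, 7, 8, 9, 4, 10, 12, 13, 11, 14]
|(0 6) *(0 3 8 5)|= 5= |(0 6 3 8 5)|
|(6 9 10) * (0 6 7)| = |(0 6 9 10 7)| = 5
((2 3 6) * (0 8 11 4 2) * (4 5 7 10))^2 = (0 11 7 4 3)(2 6 8 5 10)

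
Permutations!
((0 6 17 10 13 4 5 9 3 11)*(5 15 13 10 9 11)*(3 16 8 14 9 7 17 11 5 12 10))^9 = ((0 6 11)(3 12 10)(4 15 13)(7 17)(8 14 9 16))^9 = (7 17)(8 14 9 16)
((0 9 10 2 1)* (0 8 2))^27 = ((0 9 10)(1 8 2))^27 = (10)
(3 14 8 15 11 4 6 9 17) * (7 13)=(3 14 8 15 11 4 6 9 17)(7 13)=[0, 1, 2, 14, 6, 5, 9, 13, 15, 17, 10, 4, 12, 7, 8, 11, 16, 3]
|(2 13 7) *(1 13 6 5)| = 6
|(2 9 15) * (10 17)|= 6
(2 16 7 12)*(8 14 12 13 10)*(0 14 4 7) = (0 14 12 2 16)(4 7 13 10 8) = [14, 1, 16, 3, 7, 5, 6, 13, 4, 9, 8, 11, 2, 10, 12, 15, 0]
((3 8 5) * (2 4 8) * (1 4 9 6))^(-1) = ((1 4 8 5 3 2 9 6))^(-1) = (1 6 9 2 3 5 8 4)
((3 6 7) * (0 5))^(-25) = ((0 5)(3 6 7))^(-25) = (0 5)(3 7 6)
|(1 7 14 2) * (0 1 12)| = 6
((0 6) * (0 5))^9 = ((0 6 5))^9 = (6)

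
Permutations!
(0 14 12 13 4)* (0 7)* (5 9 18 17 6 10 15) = (0 14 12 13 4 7)(5 9 18 17 6 10 15) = [14, 1, 2, 3, 7, 9, 10, 0, 8, 18, 15, 11, 13, 4, 12, 5, 16, 6, 17]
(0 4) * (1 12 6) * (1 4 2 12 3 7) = [2, 3, 12, 7, 0, 5, 4, 1, 8, 9, 10, 11, 6] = (0 2 12 6 4)(1 3 7)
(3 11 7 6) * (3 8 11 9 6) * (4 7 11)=(11)(3 9 6 8 4 7)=[0, 1, 2, 9, 7, 5, 8, 3, 4, 6, 10, 11]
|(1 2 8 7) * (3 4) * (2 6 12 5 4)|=9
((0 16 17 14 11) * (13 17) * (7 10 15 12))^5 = (0 11 14 17 13 16)(7 10 15 12)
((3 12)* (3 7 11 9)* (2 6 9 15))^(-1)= (2 15 11 7 12 3 9 6)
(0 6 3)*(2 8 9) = (0 6 3)(2 8 9) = [6, 1, 8, 0, 4, 5, 3, 7, 9, 2]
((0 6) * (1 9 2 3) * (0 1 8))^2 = (0 1 2 8 6 9 3)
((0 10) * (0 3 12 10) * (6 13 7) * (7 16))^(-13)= ((3 12 10)(6 13 16 7))^(-13)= (3 10 12)(6 7 16 13)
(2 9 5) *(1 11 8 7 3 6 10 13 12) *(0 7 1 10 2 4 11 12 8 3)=(0 7)(1 12 10 13 8)(2 9 5 4 11 3 6)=[7, 12, 9, 6, 11, 4, 2, 0, 1, 5, 13, 3, 10, 8]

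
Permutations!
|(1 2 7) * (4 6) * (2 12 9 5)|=|(1 12 9 5 2 7)(4 6)|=6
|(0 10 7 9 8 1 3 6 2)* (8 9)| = 8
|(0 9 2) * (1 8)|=|(0 9 2)(1 8)|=6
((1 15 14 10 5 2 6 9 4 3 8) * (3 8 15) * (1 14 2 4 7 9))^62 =((1 3 15 2 6)(4 8 14 10 5)(7 9))^62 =(1 15 6 3 2)(4 14 5 8 10)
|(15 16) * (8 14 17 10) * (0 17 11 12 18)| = |(0 17 10 8 14 11 12 18)(15 16)| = 8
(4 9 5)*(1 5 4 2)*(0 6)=(0 6)(1 5 2)(4 9)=[6, 5, 1, 3, 9, 2, 0, 7, 8, 4]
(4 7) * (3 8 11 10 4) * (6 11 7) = (3 8 7)(4 6 11 10) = [0, 1, 2, 8, 6, 5, 11, 3, 7, 9, 4, 10]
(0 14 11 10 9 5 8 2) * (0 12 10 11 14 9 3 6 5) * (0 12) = (14)(0 9 12 10 3 6 5 8 2) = [9, 1, 0, 6, 4, 8, 5, 7, 2, 12, 3, 11, 10, 13, 14]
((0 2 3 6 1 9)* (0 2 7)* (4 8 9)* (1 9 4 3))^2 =(1 6 2 3 9)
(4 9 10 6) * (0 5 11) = (0 5 11)(4 9 10 6) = [5, 1, 2, 3, 9, 11, 4, 7, 8, 10, 6, 0]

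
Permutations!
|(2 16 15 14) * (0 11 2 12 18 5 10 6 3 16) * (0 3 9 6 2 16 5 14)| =12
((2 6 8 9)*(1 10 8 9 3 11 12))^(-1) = (1 12 11 3 8 10)(2 9 6)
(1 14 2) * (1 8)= (1 14 2 8)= [0, 14, 8, 3, 4, 5, 6, 7, 1, 9, 10, 11, 12, 13, 2]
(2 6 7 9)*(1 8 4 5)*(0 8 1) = (0 8 4 5)(2 6 7 9) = [8, 1, 6, 3, 5, 0, 7, 9, 4, 2]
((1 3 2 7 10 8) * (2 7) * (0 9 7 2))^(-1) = ((0 9 7 10 8 1 3 2))^(-1) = (0 2 3 1 8 10 7 9)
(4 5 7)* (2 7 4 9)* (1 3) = [0, 3, 7, 1, 5, 4, 6, 9, 8, 2] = (1 3)(2 7 9)(4 5)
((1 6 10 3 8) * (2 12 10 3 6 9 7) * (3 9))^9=((1 3 8)(2 12 10 6 9 7))^9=(2 6)(7 10)(9 12)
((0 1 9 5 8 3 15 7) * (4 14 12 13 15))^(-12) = ((0 1 9 5 8 3 4 14 12 13 15 7))^(-12) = (15)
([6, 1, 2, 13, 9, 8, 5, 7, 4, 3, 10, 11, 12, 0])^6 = [3, 1, 2, 4, 5, 0, 13, 7, 6, 8, 10, 11, 12, 9]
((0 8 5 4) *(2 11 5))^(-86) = (0 5 2)(4 11 8)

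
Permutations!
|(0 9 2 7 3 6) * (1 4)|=|(0 9 2 7 3 6)(1 4)|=6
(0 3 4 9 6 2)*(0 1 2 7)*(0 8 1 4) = (0 3)(1 2 4 9 6 7 8) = [3, 2, 4, 0, 9, 5, 7, 8, 1, 6]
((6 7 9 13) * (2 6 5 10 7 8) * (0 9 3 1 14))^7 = ((0 9 13 5 10 7 3 1 14)(2 6 8))^7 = (0 1 7 5 9 14 3 10 13)(2 6 8)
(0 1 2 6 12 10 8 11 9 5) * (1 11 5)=[11, 2, 6, 3, 4, 0, 12, 7, 5, 1, 8, 9, 10]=(0 11 9 1 2 6 12 10 8 5)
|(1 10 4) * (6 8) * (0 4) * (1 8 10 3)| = 10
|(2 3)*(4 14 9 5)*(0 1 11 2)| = |(0 1 11 2 3)(4 14 9 5)| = 20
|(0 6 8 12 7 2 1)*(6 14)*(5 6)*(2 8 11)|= 21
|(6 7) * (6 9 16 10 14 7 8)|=10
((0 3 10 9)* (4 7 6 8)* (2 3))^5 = ((0 2 3 10 9)(4 7 6 8))^5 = (10)(4 7 6 8)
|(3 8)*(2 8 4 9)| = 5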